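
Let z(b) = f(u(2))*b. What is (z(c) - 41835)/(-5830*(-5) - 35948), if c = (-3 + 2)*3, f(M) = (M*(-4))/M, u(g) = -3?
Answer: 13941/2266 ≈ 6.1523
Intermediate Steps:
f(M) = -4 (f(M) = (-4*M)/M = -4)
c = -3 (c = -1*3 = -3)
z(b) = -4*b
(z(c) - 41835)/(-5830*(-5) - 35948) = (-4*(-3) - 41835)/(-5830*(-5) - 35948) = (12 - 41835)/(29150 - 35948) = -41823/(-6798) = -41823*(-1/6798) = 13941/2266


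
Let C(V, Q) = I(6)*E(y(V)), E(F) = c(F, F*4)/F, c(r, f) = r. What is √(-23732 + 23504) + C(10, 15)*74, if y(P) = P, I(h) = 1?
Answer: 74 + 2*I*√57 ≈ 74.0 + 15.1*I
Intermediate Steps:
E(F) = 1 (E(F) = F/F = 1)
C(V, Q) = 1 (C(V, Q) = 1*1 = 1)
√(-23732 + 23504) + C(10, 15)*74 = √(-23732 + 23504) + 1*74 = √(-228) + 74 = 2*I*√57 + 74 = 74 + 2*I*√57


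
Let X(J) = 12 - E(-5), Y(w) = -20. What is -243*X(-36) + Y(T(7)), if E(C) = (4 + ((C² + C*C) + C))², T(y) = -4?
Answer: 580507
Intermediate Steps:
E(C) = (4 + C + 2*C²)² (E(C) = (4 + ((C² + C²) + C))² = (4 + (2*C² + C))² = (4 + (C + 2*C²))² = (4 + C + 2*C²)²)
X(J) = -2389 (X(J) = 12 - (4 - 5 + 2*(-5)²)² = 12 - (4 - 5 + 2*25)² = 12 - (4 - 5 + 50)² = 12 - 1*49² = 12 - 1*2401 = 12 - 2401 = -2389)
-243*X(-36) + Y(T(7)) = -243*(-2389) - 20 = 580527 - 20 = 580507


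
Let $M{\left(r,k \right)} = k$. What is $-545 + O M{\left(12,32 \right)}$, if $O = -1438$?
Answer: $-46561$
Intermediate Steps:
$-545 + O M{\left(12,32 \right)} = -545 - 46016 = -46561$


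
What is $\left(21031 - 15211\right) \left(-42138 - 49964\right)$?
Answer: $-536033640$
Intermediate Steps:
$\left(21031 - 15211\right) \left(-42138 - 49964\right) = 5820 \left(-92102\right) = -536033640$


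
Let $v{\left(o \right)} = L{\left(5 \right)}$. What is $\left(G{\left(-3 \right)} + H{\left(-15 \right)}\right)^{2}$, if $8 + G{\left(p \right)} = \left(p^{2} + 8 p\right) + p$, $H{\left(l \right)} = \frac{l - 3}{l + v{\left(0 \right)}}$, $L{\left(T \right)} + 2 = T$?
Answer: $\frac{2401}{4} \approx 600.25$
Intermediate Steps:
$L{\left(T \right)} = -2 + T$
$v{\left(o \right)} = 3$ ($v{\left(o \right)} = -2 + 5 = 3$)
$H{\left(l \right)} = \frac{-3 + l}{3 + l}$ ($H{\left(l \right)} = \frac{l - 3}{l + 3} = \frac{-3 + l}{3 + l}$)
$G{\left(p \right)} = -8 + p^{2} + 9 p$ ($G{\left(p \right)} = -8 + \left(\left(p^{2} + 8 p\right) + p\right) = -8 + \left(p^{2} + 9 p\right) = -8 + p^{2} + 9 p$)
$\left(G{\left(-3 \right)} + H{\left(-15 \right)}\right)^{2} = \left(\left(-8 + \left(-3\right)^{2} + 9 \left(-3\right)\right) + \frac{-3 - 15}{3 - 15}\right)^{2} = \left(\left(-8 + 9 - 27\right) + \frac{1}{-12} \left(-18\right)\right)^{2} = \left(-26 - - \frac{3}{2}\right)^{2} = \left(-26 + \frac{3}{2}\right)^{2} = \left(- \frac{49}{2}\right)^{2} = \frac{2401}{4}$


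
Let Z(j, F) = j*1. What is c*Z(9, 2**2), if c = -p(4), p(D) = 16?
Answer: -144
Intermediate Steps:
Z(j, F) = j
c = -16 (c = -1*16 = -16)
c*Z(9, 2**2) = -16*9 = -144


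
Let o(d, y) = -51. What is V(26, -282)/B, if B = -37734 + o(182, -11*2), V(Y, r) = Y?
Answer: -26/37785 ≈ -0.00068810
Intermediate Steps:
B = -37785 (B = -37734 - 51 = -37785)
V(26, -282)/B = 26/(-37785) = 26*(-1/37785) = -26/37785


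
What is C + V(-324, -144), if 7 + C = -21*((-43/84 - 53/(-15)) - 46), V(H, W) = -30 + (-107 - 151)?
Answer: 12151/20 ≈ 607.55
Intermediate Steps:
V(H, W) = -288 (V(H, W) = -30 - 258 = -288)
C = 17911/20 (C = -7 - 21*((-43/84 - 53/(-15)) - 46) = -7 - 21*((-43*1/84 - 53*(-1/15)) - 46) = -7 - 21*((-43/84 + 53/15) - 46) = -7 - 21*(423/140 - 46) = -7 - 21*(-6017/140) = -7 + 18051/20 = 17911/20 ≈ 895.55)
C + V(-324, -144) = 17911/20 - 288 = 12151/20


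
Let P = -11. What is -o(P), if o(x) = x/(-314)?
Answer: -11/314 ≈ -0.035032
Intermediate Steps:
o(x) = -x/314 (o(x) = x*(-1/314) = -x/314)
-o(P) = -(-1)*(-11)/314 = -1*11/314 = -11/314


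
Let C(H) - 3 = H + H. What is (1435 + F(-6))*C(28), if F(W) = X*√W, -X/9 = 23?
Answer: 84665 - 12213*I*√6 ≈ 84665.0 - 29916.0*I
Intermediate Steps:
C(H) = 3 + 2*H (C(H) = 3 + (H + H) = 3 + 2*H)
X = -207 (X = -9*23 = -207)
F(W) = -207*√W
(1435 + F(-6))*C(28) = (1435 - 207*I*√6)*(3 + 2*28) = (1435 - 207*I*√6)*(3 + 56) = (1435 - 207*I*√6)*59 = 84665 - 12213*I*√6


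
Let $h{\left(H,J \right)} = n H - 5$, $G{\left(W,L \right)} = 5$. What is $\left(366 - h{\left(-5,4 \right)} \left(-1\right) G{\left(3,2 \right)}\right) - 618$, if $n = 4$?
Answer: $-377$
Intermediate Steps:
$h{\left(H,J \right)} = -5 + 4 H$ ($h{\left(H,J \right)} = 4 H - 5 = -5 + 4 H$)
$\left(366 - h{\left(-5,4 \right)} \left(-1\right) G{\left(3,2 \right)}\right) - 618 = \left(366 - \left(-5 + 4 \left(-5\right)\right) \left(-1\right) 5\right) - 618 = \left(366 - \left(-5 - 20\right) \left(-1\right) 5\right) - 618 = \left(366 - \left(-25\right) \left(-1\right) 5\right) - 618 = \left(366 - 25 \cdot 5\right) - 618 = \left(366 - 125\right) - 618 = 241 - 618 = -377$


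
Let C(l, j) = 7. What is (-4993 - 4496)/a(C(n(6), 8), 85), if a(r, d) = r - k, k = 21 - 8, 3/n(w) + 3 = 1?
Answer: 3163/2 ≈ 1581.5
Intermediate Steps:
n(w) = -3/2 (n(w) = 3/(-3 + 1) = 3/(-2) = 3*(-½) = -3/2)
k = 13
a(r, d) = -13 + r (a(r, d) = r - 1*13 = r - 13 = -13 + r)
(-4993 - 4496)/a(C(n(6), 8), 85) = (-4993 - 4496)/(-13 + 7) = -9489/(-6) = -9489*(-⅙) = 3163/2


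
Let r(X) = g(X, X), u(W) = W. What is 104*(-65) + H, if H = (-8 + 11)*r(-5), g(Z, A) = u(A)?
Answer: -6775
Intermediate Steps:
g(Z, A) = A
r(X) = X
H = -15 (H = (-8 + 11)*(-5) = 3*(-5) = -15)
104*(-65) + H = 104*(-65) - 15 = -6760 - 15 = -6775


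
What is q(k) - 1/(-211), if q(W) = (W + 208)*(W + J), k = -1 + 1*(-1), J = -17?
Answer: -825853/211 ≈ -3914.0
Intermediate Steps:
k = -2 (k = -1 - 1 = -2)
q(W) = (-17 + W)*(208 + W) (q(W) = (W + 208)*(W - 17) = (208 + W)*(-17 + W) = (-17 + W)*(208 + W))
q(k) - 1/(-211) = (-3536 + (-2)² + 191*(-2)) - 1/(-211) = (-3536 + 4 - 382) - 1*(-1/211) = -3914 + 1/211 = -825853/211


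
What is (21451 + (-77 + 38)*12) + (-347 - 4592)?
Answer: 16044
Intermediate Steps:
(21451 + (-77 + 38)*12) + (-347 - 4592) = (21451 - 39*12) - 4939 = (21451 - 468) - 4939 = 20983 - 4939 = 16044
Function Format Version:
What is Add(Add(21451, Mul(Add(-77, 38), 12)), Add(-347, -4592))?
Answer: 16044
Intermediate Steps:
Add(Add(21451, Mul(Add(-77, 38), 12)), Add(-347, -4592)) = Add(Add(21451, Mul(-39, 12)), -4939) = Add(Add(21451, -468), -4939) = Add(20983, -4939) = 16044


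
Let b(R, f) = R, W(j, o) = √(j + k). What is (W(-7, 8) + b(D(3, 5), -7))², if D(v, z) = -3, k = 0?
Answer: (3 - I*√7)² ≈ 2.0 - 15.875*I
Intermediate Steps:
W(j, o) = √j (W(j, o) = √(j + 0) = √j)
(W(-7, 8) + b(D(3, 5), -7))² = (√(-7) - 3)² = (I*√7 - 3)² = (-3 + I*√7)²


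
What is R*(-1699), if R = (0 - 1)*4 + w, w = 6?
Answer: -3398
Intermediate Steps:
R = 2 (R = (0 - 1)*4 + 6 = -1*4 + 6 = -4 + 6 = 2)
R*(-1699) = 2*(-1699) = -3398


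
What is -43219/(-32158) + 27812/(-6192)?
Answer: -78345781/24890292 ≈ -3.1476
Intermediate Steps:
-43219/(-32158) + 27812/(-6192) = -43219*(-1/32158) + 27812*(-1/6192) = 43219/32158 - 6953/1548 = -78345781/24890292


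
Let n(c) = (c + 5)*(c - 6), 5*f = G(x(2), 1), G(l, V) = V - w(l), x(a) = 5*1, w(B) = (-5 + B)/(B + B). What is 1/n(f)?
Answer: -25/754 ≈ -0.033157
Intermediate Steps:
w(B) = (-5 + B)/(2*B) (w(B) = (-5 + B)/((2*B)) = (-5 + B)*(1/(2*B)) = (-5 + B)/(2*B))
x(a) = 5
G(l, V) = V - (-5 + l)/(2*l)
f = ⅕ (f = (-½ + 1 + (5/2)/5)/5 = (-½ + 1 + (5/2)*(⅕))/5 = (-½ + 1 + ½)/5 = (⅕)*1 = ⅕ ≈ 0.20000)
n(c) = (-6 + c)*(5 + c) (n(c) = (5 + c)*(-6 + c) = (-6 + c)*(5 + c))
1/n(f) = 1/(-30 + (⅕)² - 1*⅕) = 1/(-30 + 1/25 - ⅕) = 1/(-754/25) = -25/754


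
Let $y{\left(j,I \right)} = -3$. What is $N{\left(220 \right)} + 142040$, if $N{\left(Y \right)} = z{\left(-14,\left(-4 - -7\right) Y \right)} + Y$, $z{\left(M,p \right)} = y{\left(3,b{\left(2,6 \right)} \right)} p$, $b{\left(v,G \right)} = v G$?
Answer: $140280$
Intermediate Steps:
$b{\left(v,G \right)} = G v$
$z{\left(M,p \right)} = - 3 p$
$N{\left(Y \right)} = - 8 Y$ ($N{\left(Y \right)} = - 3 \left(-4 - -7\right) Y + Y = - 3 \left(-4 + 7\right) Y + Y = - 3 \cdot 3 Y + Y = - 9 Y + Y = - 8 Y$)
$N{\left(220 \right)} + 142040 = \left(-8\right) 220 + 142040 = -1760 + 142040 = 140280$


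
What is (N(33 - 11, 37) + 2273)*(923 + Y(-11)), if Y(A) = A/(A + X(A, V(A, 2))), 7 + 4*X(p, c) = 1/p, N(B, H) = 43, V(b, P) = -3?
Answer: 601245180/281 ≈ 2.1397e+6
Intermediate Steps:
X(p, c) = -7/4 + 1/(4*p)
Y(A) = A/(A + (1 - 7*A)/(4*A))
(N(33 - 11, 37) + 2273)*(923 + Y(-11)) = (43 + 2273)*(923 + 4*(-11)**2/(1 - 7*(-11) + 4*(-11)**2)) = 2316*(923 + 4*121/(1 + 77 + 4*121)) = 2316*(923 + 4*121/(1 + 77 + 484)) = 2316*(923 + 4*121/562) = 2316*(923 + 4*121*(1/562)) = 2316*(923 + 242/281) = 2316*(259605/281) = 601245180/281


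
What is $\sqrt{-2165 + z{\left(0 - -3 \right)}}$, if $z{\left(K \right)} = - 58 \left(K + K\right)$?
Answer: $i \sqrt{2513} \approx 50.13 i$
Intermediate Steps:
$z{\left(K \right)} = - 116 K$ ($z{\left(K \right)} = - 58 \cdot 2 K = - 116 K$)
$\sqrt{-2165 + z{\left(0 - -3 \right)}} = \sqrt{-2165 - 116 \left(0 - -3\right)} = \sqrt{-2165 - 116 \left(0 + 3\right)} = \sqrt{-2165 - 348} = \sqrt{-2513} = i \sqrt{2513}$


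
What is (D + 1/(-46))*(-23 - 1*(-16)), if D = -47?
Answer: 15141/46 ≈ 329.15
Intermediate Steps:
(D + 1/(-46))*(-23 - 1*(-16)) = (-47 + 1/(-46))*(-23 - 1*(-16)) = (-47 - 1/46)*(-23 + 16) = -2163/46*(-7) = 15141/46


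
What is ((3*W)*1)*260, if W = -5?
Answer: -3900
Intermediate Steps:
((3*W)*1)*260 = ((3*(-5))*1)*260 = -15*1*260 = -15*260 = -3900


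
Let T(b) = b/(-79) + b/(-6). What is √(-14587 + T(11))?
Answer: I*√3277792002/474 ≈ 120.78*I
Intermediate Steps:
T(b) = -85*b/474 (T(b) = b*(-1/79) + b*(-⅙) = -b/79 - b/6 = -85*b/474)
√(-14587 + T(11)) = √(-14587 - 85/474*11) = √(-14587 - 935/474) = √(-6915173/474) = I*√3277792002/474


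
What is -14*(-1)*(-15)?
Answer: -210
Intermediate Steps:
-14*(-1)*(-15) = 14*(-15) = -210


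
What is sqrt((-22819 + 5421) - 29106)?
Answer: 2*I*sqrt(11626) ≈ 215.65*I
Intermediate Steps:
sqrt((-22819 + 5421) - 29106) = sqrt(-17398 - 29106) = sqrt(-46504) = 2*I*sqrt(11626)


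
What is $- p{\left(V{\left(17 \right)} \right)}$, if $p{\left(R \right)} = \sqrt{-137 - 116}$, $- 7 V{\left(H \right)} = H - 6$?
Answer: $- i \sqrt{253} \approx - 15.906 i$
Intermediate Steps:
$V{\left(H \right)} = \frac{6}{7} - \frac{H}{7}$ ($V{\left(H \right)} = - \frac{H - 6}{7} = - \frac{-6 + H}{7} = \frac{6}{7} - \frac{H}{7}$)
$p{\left(R \right)} = i \sqrt{253}$ ($p{\left(R \right)} = \sqrt{-253} = i \sqrt{253}$)
$- p{\left(V{\left(17 \right)} \right)} = - i \sqrt{253}$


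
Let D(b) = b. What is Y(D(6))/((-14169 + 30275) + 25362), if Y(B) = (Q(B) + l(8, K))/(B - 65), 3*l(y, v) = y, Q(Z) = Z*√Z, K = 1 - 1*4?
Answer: -2/1834959 - 3*√6/1223306 ≈ -7.0970e-6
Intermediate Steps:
K = -3 (K = 1 - 4 = -3)
Q(Z) = Z^(3/2)
l(y, v) = y/3
Y(B) = (8/3 + B^(3/2))/(-65 + B) (Y(B) = (B^(3/2) + (⅓)*8)/(B - 65) = (B^(3/2) + 8/3)/(-65 + B) = (8/3 + B^(3/2))/(-65 + B))
Y(D(6))/((-14169 + 30275) + 25362) = ((8/3 + 6^(3/2))/(-65 + 6))/((-14169 + 30275) + 25362) = ((8/3 + 6*√6)/(-59))/(16106 + 25362) = -(8/3 + 6*√6)/59/41468 = (-8/177 - 6*√6/59)*(1/41468) = -2/1834959 - 3*√6/1223306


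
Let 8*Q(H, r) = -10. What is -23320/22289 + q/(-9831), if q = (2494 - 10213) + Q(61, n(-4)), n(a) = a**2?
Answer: -228729071/876492636 ≈ -0.26096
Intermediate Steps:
Q(H, r) = -5/4 (Q(H, r) = (1/8)*(-10) = -5/4)
q = -30881/4 (q = (2494 - 10213) - 5/4 = -7719 - 5/4 = -30881/4 ≈ -7720.3)
-23320/22289 + q/(-9831) = -23320/22289 - 30881/4/(-9831) = -23320*1/22289 - 30881/4*(-1/9831) = -23320/22289 + 30881/39324 = -228729071/876492636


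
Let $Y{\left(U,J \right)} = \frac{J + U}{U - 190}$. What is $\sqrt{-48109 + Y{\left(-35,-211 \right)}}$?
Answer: $\frac{i \sqrt{10824279}}{15} \approx 219.34 i$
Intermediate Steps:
$Y{\left(U,J \right)} = \frac{J + U}{-190 + U}$
$\sqrt{-48109 + Y{\left(-35,-211 \right)}} = \sqrt{-48109 + \frac{-211 - 35}{-190 - 35}} = \sqrt{-48109 + \frac{1}{-225} \left(-246\right)} = \sqrt{-48109 - - \frac{82}{75}} = \sqrt{-48109 + \frac{82}{75}} = \sqrt{- \frac{3608093}{75}} = \frac{i \sqrt{10824279}}{15}$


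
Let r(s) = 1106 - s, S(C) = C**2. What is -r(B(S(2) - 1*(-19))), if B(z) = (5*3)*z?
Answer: -761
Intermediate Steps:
B(z) = 15*z
-r(B(S(2) - 1*(-19))) = -(1106 - 15*(2**2 - 1*(-19))) = -(1106 - 15*(4 + 19)) = -(1106 - 15*23) = -(1106 - 1*345) = -(1106 - 345) = -1*761 = -761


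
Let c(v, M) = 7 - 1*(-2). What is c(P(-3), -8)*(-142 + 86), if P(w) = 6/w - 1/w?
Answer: -504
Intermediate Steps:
P(w) = 5/w
c(v, M) = 9 (c(v, M) = 7 + 2 = 9)
c(P(-3), -8)*(-142 + 86) = 9*(-142 + 86) = 9*(-56) = -504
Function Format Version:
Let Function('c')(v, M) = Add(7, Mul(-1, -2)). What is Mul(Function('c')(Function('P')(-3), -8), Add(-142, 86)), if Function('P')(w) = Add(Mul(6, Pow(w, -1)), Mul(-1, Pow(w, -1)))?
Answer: -504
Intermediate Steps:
Function('P')(w) = Mul(5, Pow(w, -1))
Function('c')(v, M) = 9 (Function('c')(v, M) = Add(7, 2) = 9)
Mul(Function('c')(Function('P')(-3), -8), Add(-142, 86)) = Mul(9, Add(-142, 86)) = Mul(9, -56) = -504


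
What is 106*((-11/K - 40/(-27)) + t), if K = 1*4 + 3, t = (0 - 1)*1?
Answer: -21836/189 ≈ -115.53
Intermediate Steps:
t = -1 (t = -1*1 = -1)
K = 7 (K = 4 + 3 = 7)
106*((-11/K - 40/(-27)) + t) = 106*((-11/7 - 40/(-27)) - 1) = 106*((-11*⅐ - 40*(-1/27)) - 1) = 106*((-11/7 + 40/27) - 1) = 106*(-17/189 - 1) = 106*(-206/189) = -21836/189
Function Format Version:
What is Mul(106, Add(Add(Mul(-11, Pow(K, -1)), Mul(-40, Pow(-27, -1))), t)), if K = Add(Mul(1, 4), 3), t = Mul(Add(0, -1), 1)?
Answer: Rational(-21836, 189) ≈ -115.53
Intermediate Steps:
t = -1 (t = Mul(-1, 1) = -1)
K = 7 (K = Add(4, 3) = 7)
Mul(106, Add(Add(Mul(-11, Pow(K, -1)), Mul(-40, Pow(-27, -1))), t)) = Mul(106, Add(Add(Mul(-11, Pow(7, -1)), Mul(-40, Pow(-27, -1))), -1)) = Mul(106, Add(Add(Mul(-11, Rational(1, 7)), Mul(-40, Rational(-1, 27))), -1)) = Mul(106, Add(Add(Rational(-11, 7), Rational(40, 27)), -1)) = Mul(106, Add(Rational(-17, 189), -1)) = Mul(106, Rational(-206, 189)) = Rational(-21836, 189)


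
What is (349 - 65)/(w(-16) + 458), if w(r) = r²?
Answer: 142/357 ≈ 0.39776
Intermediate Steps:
(349 - 65)/(w(-16) + 458) = (349 - 65)/((-16)² + 458) = 284/(256 + 458) = 284/714 = 284*(1/714) = 142/357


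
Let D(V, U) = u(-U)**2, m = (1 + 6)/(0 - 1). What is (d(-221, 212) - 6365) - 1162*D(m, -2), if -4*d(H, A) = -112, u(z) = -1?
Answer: -7499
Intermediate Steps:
d(H, A) = 28 (d(H, A) = -1/4*(-112) = 28)
m = -7 (m = 7/(-1) = 7*(-1) = -7)
D(V, U) = 1 (D(V, U) = (-1)**2 = 1)
(d(-221, 212) - 6365) - 1162*D(m, -2) = (28 - 6365) - 1162*1 = -6337 - 1162 = -7499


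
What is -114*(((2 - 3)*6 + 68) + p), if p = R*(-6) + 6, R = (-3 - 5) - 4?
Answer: -15960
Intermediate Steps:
R = -12 (R = -8 - 4 = -12)
p = 78 (p = -12*(-6) + 6 = 72 + 6 = 78)
-114*(((2 - 3)*6 + 68) + p) = -114*(((2 - 3)*6 + 68) + 78) = -114*((-1*6 + 68) + 78) = -114*((-6 + 68) + 78) = -114*(62 + 78) = -114*140 = -15960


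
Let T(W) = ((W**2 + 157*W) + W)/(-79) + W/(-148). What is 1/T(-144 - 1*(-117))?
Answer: 11692/525609 ≈ 0.022245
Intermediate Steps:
T(W) = -297*W/148 - W**2/79 (T(W) = (W**2 + 158*W)*(-1/79) + W*(-1/148) = (-2*W - W**2/79) - W/148 = -297*W/148 - W**2/79)
1/T(-144 - 1*(-117)) = 1/(-(-144 - 1*(-117))*(23463 + 148*(-144 - 1*(-117)))/11692) = 1/(-(-144 + 117)*(23463 + 148*(-144 + 117))/11692) = 1/(-1/11692*(-27)*(23463 + 148*(-27))) = 1/(-1/11692*(-27)*(23463 - 3996)) = 1/(-1/11692*(-27)*19467) = 1/(525609/11692) = 11692/525609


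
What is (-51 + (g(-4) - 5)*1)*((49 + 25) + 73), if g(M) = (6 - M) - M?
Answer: -6174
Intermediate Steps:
g(M) = 6 - 2*M
(-51 + (g(-4) - 5)*1)*((49 + 25) + 73) = (-51 + ((6 - 2*(-4)) - 5)*1)*((49 + 25) + 73) = (-51 + ((6 + 8) - 5)*1)*(74 + 73) = (-51 + (14 - 5)*1)*147 = (-51 + 9*1)*147 = (-51 + 9)*147 = -42*147 = -6174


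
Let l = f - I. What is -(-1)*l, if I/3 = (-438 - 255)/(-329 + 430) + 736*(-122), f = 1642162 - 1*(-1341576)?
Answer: 328566593/101 ≈ 3.2531e+6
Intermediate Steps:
f = 2983738 (f = 1642162 + 1341576 = 2983738)
I = -27209055/101 (I = 3*((-438 - 255)/(-329 + 430) + 736*(-122)) = 3*(-693/101 - 89792) = 3*(-9069685/101) = -27209055/101 ≈ -2.6940e+5)
l = 328566593/101 (l = 2983738 - 1*(-27209055/101) = 2983738 + 27209055/101 = 328566593/101 ≈ 3.2531e+6)
-(-1)*l = -(-1)*328566593/101 = -1*(-328566593/101) = 328566593/101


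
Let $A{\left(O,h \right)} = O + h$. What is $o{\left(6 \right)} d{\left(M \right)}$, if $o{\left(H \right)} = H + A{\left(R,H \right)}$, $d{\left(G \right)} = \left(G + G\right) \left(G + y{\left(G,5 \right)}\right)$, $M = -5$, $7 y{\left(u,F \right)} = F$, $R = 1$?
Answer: $\frac{3900}{7} \approx 557.14$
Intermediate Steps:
$y{\left(u,F \right)} = \frac{F}{7}$
$d{\left(G \right)} = 2 G \left(\frac{5}{7} + G\right)$ ($d{\left(G \right)} = \left(G + G\right) \left(G + \frac{1}{7} \cdot 5\right) = 2 G \left(G + \frac{5}{7}\right) = 2 G \left(\frac{5}{7} + G\right)$)
$o{\left(H \right)} = 1 + 2 H$ ($o{\left(H \right)} = H + \left(1 + H\right) = 1 + 2 H$)
$o{\left(6 \right)} d{\left(M \right)} = \left(1 + 2 \cdot 6\right) \frac{2}{7} \left(-5\right) \left(5 + 7 \left(-5\right)\right) = \left(1 + 12\right) \frac{2}{7} \left(-5\right) \left(5 - 35\right) = 13 \cdot \frac{2}{7} \left(-5\right) \left(-30\right) = 13 \cdot \frac{300}{7} = \frac{3900}{7}$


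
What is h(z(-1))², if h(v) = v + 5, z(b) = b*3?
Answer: 4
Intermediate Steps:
z(b) = 3*b
h(v) = 5 + v
h(z(-1))² = (5 + 3*(-1))² = (5 - 3)² = 2² = 4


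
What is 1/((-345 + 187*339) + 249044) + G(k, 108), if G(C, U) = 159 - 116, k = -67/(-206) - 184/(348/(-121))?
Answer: 13419957/312092 ≈ 43.000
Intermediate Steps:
k = 1152425/17922 (k = -67*(-1/206) - 184/(348*(-1/121)) = 67/206 - 184/(-348/121) = 67/206 - 184*(-121/348) = 67/206 + 5566/87 = 1152425/17922 ≈ 64.302)
G(C, U) = 43
1/((-345 + 187*339) + 249044) + G(k, 108) = 1/((-345 + 187*339) + 249044) + 43 = 1/((-345 + 63393) + 249044) + 43 = 1/(63048 + 249044) + 43 = 1/312092 + 43 = 13419957/312092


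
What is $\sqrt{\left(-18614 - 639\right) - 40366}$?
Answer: $i \sqrt{59619} \approx 244.17 i$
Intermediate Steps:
$\sqrt{\left(-18614 - 639\right) - 40366} = \sqrt{-19253 - 40366} = \sqrt{-59619} = i \sqrt{59619}$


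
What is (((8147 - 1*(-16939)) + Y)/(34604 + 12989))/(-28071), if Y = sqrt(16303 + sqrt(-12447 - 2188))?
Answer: -8362/445327701 - sqrt(16303 + I*sqrt(14635))/1335983103 ≈ -1.8873e-5 - 3.5459e-10*I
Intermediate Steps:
Y = sqrt(16303 + I*sqrt(14635)) (Y = sqrt(16303 + sqrt(-14635)) = sqrt(16303 + I*sqrt(14635)) ≈ 127.68 + 0.4737*I)
(((8147 - 1*(-16939)) + Y)/(34604 + 12989))/(-28071) = (((8147 - 1*(-16939)) + sqrt(16303 + I*sqrt(14635)))/(34604 + 12989))/(-28071) = (((8147 + 16939) + sqrt(16303 + I*sqrt(14635)))/47593)*(-1/28071) = ((25086 + sqrt(16303 + I*sqrt(14635)))*(1/47593))*(-1/28071) = (25086/47593 + sqrt(16303 + I*sqrt(14635))/47593)*(-1/28071) = -8362/445327701 - sqrt(16303 + I*sqrt(14635))/1335983103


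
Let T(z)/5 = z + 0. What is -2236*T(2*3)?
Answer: -67080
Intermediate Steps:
T(z) = 5*z (T(z) = 5*(z + 0) = 5*z)
-2236*T(2*3) = -11180*2*3 = -11180*6 = -2236*30 = -67080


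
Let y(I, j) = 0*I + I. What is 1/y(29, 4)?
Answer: 1/29 ≈ 0.034483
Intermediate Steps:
y(I, j) = I (y(I, j) = 0 + I = I)
1/y(29, 4) = 1/29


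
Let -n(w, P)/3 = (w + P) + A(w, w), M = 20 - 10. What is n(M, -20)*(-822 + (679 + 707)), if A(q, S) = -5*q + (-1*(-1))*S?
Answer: 84600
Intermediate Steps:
A(q, S) = S - 5*q (A(q, S) = -5*q + 1*S = -5*q + S = S - 5*q)
M = 10
n(w, P) = -3*P + 9*w (n(w, P) = -3*((w + P) + (w - 5*w)) = -3*((P + w) - 4*w) = -3*(P - 3*w) = -3*P + 9*w)
n(M, -20)*(-822 + (679 + 707)) = (-3*(-20) + 9*10)*(-822 + (679 + 707)) = (60 + 90)*(-822 + 1386) = 150*564 = 84600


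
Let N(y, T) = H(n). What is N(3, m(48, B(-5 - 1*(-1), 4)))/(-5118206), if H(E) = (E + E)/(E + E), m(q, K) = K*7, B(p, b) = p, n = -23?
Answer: -1/5118206 ≈ -1.9538e-7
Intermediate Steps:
m(q, K) = 7*K
H(E) = 1 (H(E) = (2*E)/((2*E)) = (2*E)*(1/(2*E)) = 1)
N(y, T) = 1
N(3, m(48, B(-5 - 1*(-1), 4)))/(-5118206) = 1/(-5118206) = 1*(-1/5118206) = -1/5118206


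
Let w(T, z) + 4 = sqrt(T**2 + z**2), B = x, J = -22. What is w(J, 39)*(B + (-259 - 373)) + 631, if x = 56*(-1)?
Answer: 3383 - 688*sqrt(2005) ≈ -27424.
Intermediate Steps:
x = -56
B = -56
w(T, z) = -4 + sqrt(T**2 + z**2)
w(J, 39)*(B + (-259 - 373)) + 631 = (-4 + sqrt((-22)**2 + 39**2))*(-56 + (-259 - 373)) + 631 = (-4 + sqrt(484 + 1521))*(-56 - 632) + 631 = (-4 + sqrt(2005))*(-688) + 631 = (2752 - 688*sqrt(2005)) + 631 = 3383 - 688*sqrt(2005)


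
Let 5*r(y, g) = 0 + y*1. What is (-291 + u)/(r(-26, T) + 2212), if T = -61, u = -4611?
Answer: -4085/1839 ≈ -2.2213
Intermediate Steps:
r(y, g) = y/5 (r(y, g) = (0 + y*1)/5 = (0 + y)/5 = y/5)
(-291 + u)/(r(-26, T) + 2212) = (-291 - 4611)/((1/5)*(-26) + 2212) = -4902/(-26/5 + 2212) = -4902/11034/5 = -4902*5/11034 = -4085/1839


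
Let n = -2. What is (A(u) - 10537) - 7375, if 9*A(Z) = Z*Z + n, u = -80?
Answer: -154810/9 ≈ -17201.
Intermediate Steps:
A(Z) = -2/9 + Z**2/9 (A(Z) = (Z*Z - 2)/9 = (Z**2 - 2)/9 = (-2 + Z**2)/9 = -2/9 + Z**2/9)
(A(u) - 10537) - 7375 = ((-2/9 + (1/9)*(-80)**2) - 10537) - 7375 = ((-2/9 + (1/9)*6400) - 10537) - 7375 = ((-2/9 + 6400/9) - 10537) - 7375 = (6398/9 - 10537) - 7375 = -88435/9 - 7375 = -154810/9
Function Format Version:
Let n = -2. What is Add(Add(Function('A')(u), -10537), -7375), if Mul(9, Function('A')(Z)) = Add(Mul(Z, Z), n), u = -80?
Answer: Rational(-154810, 9) ≈ -17201.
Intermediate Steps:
Function('A')(Z) = Add(Rational(-2, 9), Mul(Rational(1, 9), Pow(Z, 2))) (Function('A')(Z) = Mul(Rational(1, 9), Add(Mul(Z, Z), -2)) = Mul(Rational(1, 9), Add(Pow(Z, 2), -2)) = Mul(Rational(1, 9), Add(-2, Pow(Z, 2))) = Add(Rational(-2, 9), Mul(Rational(1, 9), Pow(Z, 2))))
Add(Add(Function('A')(u), -10537), -7375) = Add(Add(Add(Rational(-2, 9), Mul(Rational(1, 9), Pow(-80, 2))), -10537), -7375) = Add(Add(Add(Rational(-2, 9), Mul(Rational(1, 9), 6400)), -10537), -7375) = Add(Add(Add(Rational(-2, 9), Rational(6400, 9)), -10537), -7375) = Add(Add(Rational(6398, 9), -10537), -7375) = Add(Rational(-88435, 9), -7375) = Rational(-154810, 9)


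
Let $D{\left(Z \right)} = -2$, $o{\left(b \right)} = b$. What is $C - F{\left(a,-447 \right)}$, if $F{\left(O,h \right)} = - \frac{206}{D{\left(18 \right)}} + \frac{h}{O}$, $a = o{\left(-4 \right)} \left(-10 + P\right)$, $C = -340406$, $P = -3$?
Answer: $- \frac{17706021}{52} \approx -3.405 \cdot 10^{5}$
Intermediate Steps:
$a = 52$ ($a = - 4 \left(-10 - 3\right) = \left(-4\right) \left(-13\right) = 52$)
$F{\left(O,h \right)} = 103 + \frac{h}{O}$ ($F{\left(O,h \right)} = - \frac{206}{-2} + \frac{h}{O} = \left(-206\right) \left(- \frac{1}{2}\right) + \frac{h}{O} = 103 + \frac{h}{O}$)
$C - F{\left(a,-447 \right)} = -340406 - \left(103 - \frac{447}{52}\right) = -340406 - \frac{4909}{52} = - \frac{17706021}{52}$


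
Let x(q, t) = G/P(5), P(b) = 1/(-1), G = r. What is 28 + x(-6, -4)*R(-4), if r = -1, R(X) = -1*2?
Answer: 26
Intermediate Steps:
R(X) = -2
G = -1
P(b) = -1
x(q, t) = 1 (x(q, t) = -1/(-1) = -1*(-1) = 1)
28 + x(-6, -4)*R(-4) = 28 + 1*(-2) = 28 - 2 = 26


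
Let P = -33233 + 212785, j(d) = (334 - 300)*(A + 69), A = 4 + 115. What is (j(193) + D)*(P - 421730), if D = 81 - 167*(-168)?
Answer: -8362164162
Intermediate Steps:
A = 119
j(d) = 6392 (j(d) = (334 - 300)*(119 + 69) = 34*188 = 6392)
D = 28137 (D = 81 + 28056 = 28137)
P = 179552
(j(193) + D)*(P - 421730) = (6392 + 28137)*(179552 - 421730) = 34529*(-242178) = -8362164162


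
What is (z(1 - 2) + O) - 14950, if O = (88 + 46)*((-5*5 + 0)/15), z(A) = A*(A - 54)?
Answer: -45355/3 ≈ -15118.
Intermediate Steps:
z(A) = A*(-54 + A)
O = -670/3 (O = 134*((-25 + 0)*(1/15)) = 134*(-25*1/15) = 134*(-5/3) = -670/3 ≈ -223.33)
(z(1 - 2) + O) - 14950 = ((1 - 2)*(-54 + (1 - 2)) - 670/3) - 14950 = (-(-54 - 1) - 670/3) - 14950 = (-1*(-55) - 670/3) - 14950 = (55 - 670/3) - 14950 = -505/3 - 14950 = -45355/3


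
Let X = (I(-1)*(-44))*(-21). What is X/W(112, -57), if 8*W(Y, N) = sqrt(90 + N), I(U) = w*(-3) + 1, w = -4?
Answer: 2912*sqrt(33) ≈ 16728.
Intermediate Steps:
I(U) = 13 (I(U) = -4*(-3) + 1 = 12 + 1 = 13)
W(Y, N) = sqrt(90 + N)/8
X = 12012 (X = (13*(-44))*(-21) = -572*(-21) = 12012)
X/W(112, -57) = 12012/((sqrt(90 - 57)/8)) = 12012/((sqrt(33)/8)) = 12012*(8*sqrt(33)/33) = 2912*sqrt(33)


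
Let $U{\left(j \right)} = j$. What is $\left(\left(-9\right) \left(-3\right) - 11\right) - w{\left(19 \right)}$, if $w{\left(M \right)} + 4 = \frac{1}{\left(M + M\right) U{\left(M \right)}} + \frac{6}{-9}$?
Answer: $\frac{44761}{2166} \approx 20.665$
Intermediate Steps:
$w{\left(M \right)} = - \frac{14}{3} + \frac{1}{2 M^{2}}$ ($w{\left(M \right)} = -4 + \left(\frac{1}{\left(M + M\right) M} + \frac{6}{-9}\right) = -4 + \left(\frac{1}{2 M M} + 6 \left(- \frac{1}{9}\right)\right) = -4 + \left(\frac{\frac{1}{2} \frac{1}{M}}{M} - \frac{2}{3}\right) = -4 - \left(\frac{2}{3} - \frac{1}{2 M^{2}}\right) = - \frac{14}{3} + \frac{1}{2 M^{2}}$)
$\left(\left(-9\right) \left(-3\right) - 11\right) - w{\left(19 \right)} = \left(\left(-9\right) \left(-3\right) - 11\right) - \left(- \frac{14}{3} + \frac{1}{2 \cdot 361}\right) = \left(27 - 11\right) - \left(- \frac{14}{3} + \frac{1}{2} \cdot \frac{1}{361}\right) = 16 - \left(- \frac{14}{3} + \frac{1}{722}\right) = 16 - - \frac{10105}{2166} = 16 + \frac{10105}{2166} = \frac{44761}{2166}$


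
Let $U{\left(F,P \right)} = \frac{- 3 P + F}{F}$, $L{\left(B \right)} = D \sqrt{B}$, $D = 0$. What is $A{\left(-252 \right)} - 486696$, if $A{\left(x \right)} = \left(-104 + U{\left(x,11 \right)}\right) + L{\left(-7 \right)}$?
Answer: $- \frac{40891105}{84} \approx -4.868 \cdot 10^{5}$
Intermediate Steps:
$L{\left(B \right)} = 0$ ($L{\left(B \right)} = 0 \sqrt{B} = 0$)
$U{\left(F,P \right)} = \frac{F - 3 P}{F}$
$A{\left(x \right)} = -104 + \frac{-33 + x}{x}$ ($A{\left(x \right)} = \left(-104 + \frac{x - 33}{x}\right) + 0 = \left(-104 + \frac{-33 + x}{x}\right) + 0 = -104 + \frac{-33 + x}{x}$)
$A{\left(-252 \right)} - 486696 = \left(-103 - \frac{33}{-252}\right) - 486696 = \left(-103 - - \frac{11}{84}\right) - 486696 = \left(-103 + \frac{11}{84}\right) - 486696 = - \frac{8641}{84} - 486696 = - \frac{40891105}{84}$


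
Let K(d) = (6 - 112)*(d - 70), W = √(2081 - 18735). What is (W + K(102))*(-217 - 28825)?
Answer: 98510464 - 29042*I*√16654 ≈ 9.851e+7 - 3.7479e+6*I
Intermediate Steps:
W = I*√16654 (W = √(-16654) = I*√16654 ≈ 129.05*I)
K(d) = 7420 - 106*d (K(d) = -106*(-70 + d) = 7420 - 106*d)
(W + K(102))*(-217 - 28825) = (I*√16654 + (7420 - 106*102))*(-217 - 28825) = (I*√16654 + (7420 - 10812))*(-29042) = (I*√16654 - 3392)*(-29042) = (-3392 + I*√16654)*(-29042) = 98510464 - 29042*I*√16654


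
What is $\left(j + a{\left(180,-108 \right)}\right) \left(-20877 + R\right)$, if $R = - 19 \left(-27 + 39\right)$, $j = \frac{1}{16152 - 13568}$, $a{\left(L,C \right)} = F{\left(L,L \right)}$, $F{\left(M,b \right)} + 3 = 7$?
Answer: $- \frac{218162385}{2584} \approx -84428.0$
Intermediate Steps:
$F{\left(M,b \right)} = 4$ ($F{\left(M,b \right)} = -3 + 7 = 4$)
$a{\left(L,C \right)} = 4$
$j = \frac{1}{2584} \approx 0.000387$
$R = -228$ ($R = \left(-19\right) 12 = -228$)
$\left(j + a{\left(180,-108 \right)}\right) \left(-20877 + R\right) = \left(\frac{1}{2584} + 4\right) \left(-20877 - 228\right) = \frac{10337}{2584} \left(-21105\right) = - \frac{218162385}{2584}$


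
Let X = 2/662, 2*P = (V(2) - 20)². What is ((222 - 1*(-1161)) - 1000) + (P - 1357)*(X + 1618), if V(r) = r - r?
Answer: -619514990/331 ≈ -1.8716e+6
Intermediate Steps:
V(r) = 0
P = 200 (P = (0 - 20)²/2 = (½)*(-20)² = (½)*400 = 200)
X = 1/331 (X = 2*(1/662) = 1/331 ≈ 0.0030211)
((222 - 1*(-1161)) - 1000) + (P - 1357)*(X + 1618) = ((222 - 1*(-1161)) - 1000) + (200 - 1357)*(1/331 + 1618) = ((222 + 1161) - 1000) - 1157*535559/331 = (1383 - 1000) - 619641763/331 = 383 - 619641763/331 = -619514990/331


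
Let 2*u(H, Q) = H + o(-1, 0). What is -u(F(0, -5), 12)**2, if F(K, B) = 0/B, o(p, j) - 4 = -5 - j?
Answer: -1/4 ≈ -0.25000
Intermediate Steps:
o(p, j) = -1 - j (o(p, j) = 4 + (-5 - j) = -1 - j)
F(K, B) = 0
u(H, Q) = -1/2 + H/2 (u(H, Q) = (H + (-1 - 1*0))/2 = (H + (-1 + 0))/2 = (H - 1)/2 = (-1 + H)/2 = -1/2 + H/2)
-u(F(0, -5), 12)**2 = -(-1/2 + (1/2)*0)**2 = -(-1/2 + 0)**2 = -(-1/2)**2 = -1*1/4 = -1/4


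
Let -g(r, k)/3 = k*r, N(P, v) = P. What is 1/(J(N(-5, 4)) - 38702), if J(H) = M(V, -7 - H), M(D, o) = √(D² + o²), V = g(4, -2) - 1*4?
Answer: -19351/748922200 - √101/748922200 ≈ -2.5852e-5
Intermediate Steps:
g(r, k) = -3*k*r
V = 20 (V = -3*(-2)*4 - 1*4 = 24 - 4 = 20)
J(H) = √(400 + (-7 - H)²) (J(H) = √(20² + (-7 - H)²) = √(400 + (-7 - H)²))
1/(J(N(-5, 4)) - 38702) = 1/(√(400 + (7 - 5)²) - 38702) = 1/(√(400 + 2²) - 38702) = 1/(√(400 + 4) - 38702) = 1/(√404 - 38702) = 1/(2*√101 - 38702) = 1/(-38702 + 2*√101)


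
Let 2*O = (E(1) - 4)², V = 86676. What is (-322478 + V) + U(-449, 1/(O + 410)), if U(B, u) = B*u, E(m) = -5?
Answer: -212458500/901 ≈ -2.3580e+5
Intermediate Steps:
O = 81/2 (O = (-5 - 4)²/2 = (½)*(-9)² = (½)*81 = 81/2 ≈ 40.500)
(-322478 + V) + U(-449, 1/(O + 410)) = (-322478 + 86676) - 449/(81/2 + 410) = -235802 - 449/901/2 = -235802 - 449*2/901 = -235802 - 898/901 = -212458500/901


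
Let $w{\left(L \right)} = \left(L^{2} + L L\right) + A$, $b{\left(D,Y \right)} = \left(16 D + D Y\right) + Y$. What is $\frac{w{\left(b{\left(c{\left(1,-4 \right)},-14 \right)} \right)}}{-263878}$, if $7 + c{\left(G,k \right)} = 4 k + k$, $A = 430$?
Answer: $- \frac{4839}{131939} \approx -0.036676$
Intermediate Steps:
$c{\left(G,k \right)} = -7 + 5 k$ ($c{\left(G,k \right)} = -7 + \left(4 k + k\right) = -7 + 5 k$)
$b{\left(D,Y \right)} = Y + 16 D + D Y$
$w{\left(L \right)} = 430 + 2 L^{2}$ ($w{\left(L \right)} = \left(L^{2} + L L\right) + 430 = \left(L^{2} + L^{2}\right) + 430 = 2 L^{2} + 430 = 430 + 2 L^{2}$)
$\frac{w{\left(b{\left(c{\left(1,-4 \right)},-14 \right)} \right)}}{-263878} = \frac{430 + 2 \left(-14 + 16 \left(-7 + 5 \left(-4\right)\right) + \left(-7 + 5 \left(-4\right)\right) \left(-14\right)\right)^{2}}{-263878} = \left(430 + 2 \left(-14 + 16 \left(-7 - 20\right) + \left(-7 - 20\right) \left(-14\right)\right)^{2}\right) \left(- \frac{1}{263878}\right) = \left(430 + 2 \left(-14 + 16 \left(-27\right) - -378\right)^{2}\right) \left(- \frac{1}{263878}\right) = \left(430 + 2 \left(-14 - 432 + 378\right)^{2}\right) \left(- \frac{1}{263878}\right) = \left(430 + 2 \left(-68\right)^{2}\right) \left(- \frac{1}{263878}\right) = \left(430 + 2 \cdot 4624\right) \left(- \frac{1}{263878}\right) = \left(430 + 9248\right) \left(- \frac{1}{263878}\right) = 9678 \left(- \frac{1}{263878}\right) = - \frac{4839}{131939}$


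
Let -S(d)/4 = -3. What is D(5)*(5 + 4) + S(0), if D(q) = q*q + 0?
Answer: 237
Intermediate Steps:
S(d) = 12 (S(d) = -4*(-3) = 12)
D(q) = q**2 (D(q) = q**2 + 0 = q**2)
D(5)*(5 + 4) + S(0) = 5**2*(5 + 4) + 12 = 25*9 + 12 = 225 + 12 = 237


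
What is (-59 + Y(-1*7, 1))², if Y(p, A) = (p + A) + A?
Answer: 4096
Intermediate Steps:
Y(p, A) = p + 2*A (Y(p, A) = (A + p) + A = p + 2*A)
(-59 + Y(-1*7, 1))² = (-59 + (-1*7 + 2*1))² = (-59 + (-7 + 2))² = (-59 - 5)² = (-64)² = 4096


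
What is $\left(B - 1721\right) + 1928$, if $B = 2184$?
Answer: $2391$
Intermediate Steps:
$\left(B - 1721\right) + 1928 = \left(2184 - 1721\right) + 1928 = 463 + 1928 = 2391$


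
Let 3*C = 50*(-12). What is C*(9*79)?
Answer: -142200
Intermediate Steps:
C = -200 (C = (50*(-12))/3 = (⅓)*(-600) = -200)
C*(9*79) = -1800*79 = -200*711 = -142200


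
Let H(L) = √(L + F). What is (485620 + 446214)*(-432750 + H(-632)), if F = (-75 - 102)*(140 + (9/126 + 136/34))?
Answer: -403251163500 + 465917*I*√5121998/7 ≈ -4.0325e+11 + 1.5064e+8*I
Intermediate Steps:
F = -357009/14 (F = -177*(140 + (9*(1/126) + 136*(1/34))) = -177*(140 + (1/14 + 4)) = -177*(140 + 57/14) = -177*2017/14 = -357009/14 ≈ -25501.)
H(L) = √(-357009/14 + L) (H(L) = √(L - 357009/14) = √(-357009/14 + L))
(485620 + 446214)*(-432750 + H(-632)) = (485620 + 446214)*(-432750 + √(-4998126 + 196*(-632))/14) = 931834*(-432750 + √(-4998126 - 123872)/14) = 931834*(-432750 + √(-5121998)/14) = 931834*(-432750 + (I*√5121998)/14) = 931834*(-432750 + I*√5121998/14) = -403251163500 + 465917*I*√5121998/7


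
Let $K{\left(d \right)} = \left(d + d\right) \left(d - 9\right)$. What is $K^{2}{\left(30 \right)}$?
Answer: $1587600$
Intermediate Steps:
$K{\left(d \right)} = 2 d \left(-9 + d\right)$
$K^{2}{\left(30 \right)} = \left(2 \cdot 30 \left(-9 + 30\right)\right)^{2} = \left(2 \cdot 30 \cdot 21\right)^{2} = 1260^{2} = 1587600$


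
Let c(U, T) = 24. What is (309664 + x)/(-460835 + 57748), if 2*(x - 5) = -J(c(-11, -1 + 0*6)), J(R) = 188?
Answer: -309575/403087 ≈ -0.76801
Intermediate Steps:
x = -89 (x = 5 + (-1*188)/2 = 5 + (½)*(-188) = 5 - 94 = -89)
(309664 + x)/(-460835 + 57748) = (309664 - 89)/(-460835 + 57748) = 309575/(-403087) = 309575*(-1/403087) = -309575/403087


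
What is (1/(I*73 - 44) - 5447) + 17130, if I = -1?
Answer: 1366910/117 ≈ 11683.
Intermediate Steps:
(1/(I*73 - 44) - 5447) + 17130 = (1/(-1*73 - 44) - 5447) + 17130 = (1/(-73 - 44) - 5447) + 17130 = (1/(-117) - 5447) + 17130 = (-1/117 - 5447) + 17130 = -637300/117 + 17130 = 1366910/117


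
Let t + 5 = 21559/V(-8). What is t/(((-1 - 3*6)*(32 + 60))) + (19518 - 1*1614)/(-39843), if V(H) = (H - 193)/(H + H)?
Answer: -116924539/81864084 ≈ -1.4283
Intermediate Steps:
V(H) = (-193 + H)/(2*H) (V(H) = (-193 + H)/((2*H)) = (-193 + H)*(1/(2*H)) = (-193 + H)/(2*H))
t = 343939/201 (t = -5 + 21559/(((½)*(-193 - 8)/(-8))) = -5 + 21559/(((½)*(-⅛)*(-201))) = -5 + 21559/(201/16) = -5 + 21559*(16/201) = -5 + 344944/201 = 343939/201 ≈ 1711.1)
t/(((-1 - 3*6)*(32 + 60))) + (19518 - 1*1614)/(-39843) = 343939/(201*(((-1 - 3*6)*(32 + 60)))) + (19518 - 1*1614)/(-39843) = 343939/(201*(((-1 - 18)*92))) + (19518 - 1614)*(-1/39843) = 343939/(201*((-19*92))) + 17904*(-1/39843) = (343939/201)/(-1748) - 5968/13281 = (343939/201)*(-1/1748) - 5968/13281 = -343939/351348 - 5968/13281 = -116924539/81864084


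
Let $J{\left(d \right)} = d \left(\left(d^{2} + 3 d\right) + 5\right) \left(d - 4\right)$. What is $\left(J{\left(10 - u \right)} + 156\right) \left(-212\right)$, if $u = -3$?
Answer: $-5316324$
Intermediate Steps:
$J{\left(d \right)} = d \left(-4 + d\right) \left(5 + d^{2} + 3 d\right)$ ($J{\left(d \right)} = d \left(5 + d^{2} + 3 d\right) \left(-4 + d\right) = d \left(-4 + d\right) \left(5 + d^{2} + 3 d\right)$)
$\left(J{\left(10 - u \right)} + 156\right) \left(-212\right) = \left(\left(10 - -3\right) \left(-20 + \left(10 - -3\right)^{3} - \left(10 - -3\right)^{2} - 7 \left(10 - -3\right)\right) + 156\right) \left(-212\right) = \left(\left(10 + 3\right) \left(-20 + \left(10 + 3\right)^{3} - \left(10 + 3\right)^{2} - 7 \left(10 + 3\right)\right) + 156\right) \left(-212\right) = \left(13 \left(-20 + 13^{3} - 13^{2} - 91\right) + 156\right) \left(-212\right) = \left(13 \left(-20 + 2197 - 169 - 91\right) + 156\right) \left(-212\right) = \left(13 \cdot 1917 + 156\right) \left(-212\right) = \left(24921 + 156\right) \left(-212\right) = 25077 \left(-212\right) = -5316324$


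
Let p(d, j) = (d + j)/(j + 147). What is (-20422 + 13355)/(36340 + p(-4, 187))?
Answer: -2360378/12137743 ≈ -0.19447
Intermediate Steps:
p(d, j) = (d + j)/(147 + j)
(-20422 + 13355)/(36340 + p(-4, 187)) = (-20422 + 13355)/(36340 + (-4 + 187)/(147 + 187)) = -7067/(36340 + 183/334) = -7067/12137743/334 = -7067*334/12137743 = -2360378/12137743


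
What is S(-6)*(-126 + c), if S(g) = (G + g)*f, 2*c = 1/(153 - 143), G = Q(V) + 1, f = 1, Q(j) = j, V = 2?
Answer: 7557/20 ≈ 377.85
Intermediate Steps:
G = 3 (G = 2 + 1 = 3)
c = 1/20 (c = 1/(2*(153 - 143)) = (½)/10 = (½)*(⅒) = 1/20 ≈ 0.050000)
S(g) = 3 + g (S(g) = (3 + g)*1 = 3 + g)
S(-6)*(-126 + c) = (3 - 6)*(-126 + 1/20) = -3*(-2519/20) = 7557/20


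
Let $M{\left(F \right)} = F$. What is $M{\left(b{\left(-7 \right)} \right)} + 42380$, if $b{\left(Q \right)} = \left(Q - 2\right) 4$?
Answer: $42344$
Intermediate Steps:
$b{\left(Q \right)} = -8 + 4 Q$ ($b{\left(Q \right)} = \left(-2 + Q\right) 4 = -8 + 4 Q$)
$M{\left(b{\left(-7 \right)} \right)} + 42380 = \left(-8 + 4 \left(-7\right)\right) + 42380 = \left(-8 - 28\right) + 42380 = -36 + 42380 = 42344$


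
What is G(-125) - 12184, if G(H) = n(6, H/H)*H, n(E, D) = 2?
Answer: -12434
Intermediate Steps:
G(H) = 2*H
G(-125) - 12184 = 2*(-125) - 12184 = -250 - 12184 = -12434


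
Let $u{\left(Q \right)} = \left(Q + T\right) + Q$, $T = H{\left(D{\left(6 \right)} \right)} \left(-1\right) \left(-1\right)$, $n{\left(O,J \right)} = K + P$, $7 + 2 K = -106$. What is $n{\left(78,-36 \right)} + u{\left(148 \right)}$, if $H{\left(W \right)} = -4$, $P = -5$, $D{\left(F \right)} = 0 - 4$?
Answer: $\frac{461}{2} \approx 230.5$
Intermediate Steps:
$D{\left(F \right)} = -4$
$K = - \frac{113}{2}$ ($K = - \frac{7}{2} + \frac{1}{2} \left(-106\right) = - \frac{7}{2} - 53 = - \frac{113}{2} \approx -56.5$)
$n{\left(O,J \right)} = - \frac{123}{2}$ ($n{\left(O,J \right)} = - \frac{113}{2} - 5 = - \frac{123}{2}$)
$T = -4$ ($T = \left(-4\right) \left(-1\right) \left(-1\right) = 4 \left(-1\right) = -4$)
$u{\left(Q \right)} = -4 + 2 Q$ ($u{\left(Q \right)} = \left(Q - 4\right) + Q = \left(-4 + Q\right) + Q = -4 + 2 Q$)
$n{\left(78,-36 \right)} + u{\left(148 \right)} = - \frac{123}{2} + \left(-4 + 2 \cdot 148\right) = - \frac{123}{2} + \left(-4 + 296\right) = - \frac{123}{2} + 292 = \frac{461}{2}$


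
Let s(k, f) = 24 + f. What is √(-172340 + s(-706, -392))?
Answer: 2*I*√43177 ≈ 415.58*I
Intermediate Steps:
√(-172340 + s(-706, -392)) = √(-172340 + (24 - 392)) = √(-172340 - 368) = √(-172708) = 2*I*√43177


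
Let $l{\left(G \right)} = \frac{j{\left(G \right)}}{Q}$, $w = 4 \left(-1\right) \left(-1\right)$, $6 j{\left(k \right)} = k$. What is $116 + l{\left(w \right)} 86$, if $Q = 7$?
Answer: $\frac{2608}{21} \approx 124.19$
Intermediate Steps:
$j{\left(k \right)} = \frac{k}{6}$
$w = 4$ ($w = \left(-4\right) \left(-1\right) = 4$)
$l{\left(G \right)} = \frac{G}{42}$ ($l{\left(G \right)} = \frac{\frac{1}{6} G}{7} = \frac{G}{6} \cdot \frac{1}{7} = \frac{G}{42}$)
$116 + l{\left(w \right)} 86 = 116 + \frac{1}{42} \cdot 4 \cdot 86 = 116 + \frac{2}{21} \cdot 86 = 116 + \frac{172}{21} = \frac{2608}{21}$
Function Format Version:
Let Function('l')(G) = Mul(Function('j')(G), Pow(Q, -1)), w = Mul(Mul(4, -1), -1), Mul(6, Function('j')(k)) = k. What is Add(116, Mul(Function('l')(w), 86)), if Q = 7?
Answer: Rational(2608, 21) ≈ 124.19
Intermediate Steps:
Function('j')(k) = Mul(Rational(1, 6), k)
w = 4 (w = Mul(-4, -1) = 4)
Function('l')(G) = Mul(Rational(1, 42), G) (Function('l')(G) = Mul(Mul(Rational(1, 6), G), Pow(7, -1)) = Mul(Mul(Rational(1, 6), G), Rational(1, 7)) = Mul(Rational(1, 42), G))
Add(116, Mul(Function('l')(w), 86)) = Add(116, Mul(Mul(Rational(1, 42), 4), 86)) = Add(116, Mul(Rational(2, 21), 86)) = Add(116, Rational(172, 21)) = Rational(2608, 21)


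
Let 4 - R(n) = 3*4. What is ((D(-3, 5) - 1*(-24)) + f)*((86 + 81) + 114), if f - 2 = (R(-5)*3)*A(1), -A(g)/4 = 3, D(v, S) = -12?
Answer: 84862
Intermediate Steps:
R(n) = -8 (R(n) = 4 - 3*4 = 4 - 1*12 = 4 - 12 = -8)
A(g) = -12 (A(g) = -4*3 = -12)
f = 290 (f = 2 - 8*3*(-12) = 2 - 24*(-12) = 2 + 288 = 290)
((D(-3, 5) - 1*(-24)) + f)*((86 + 81) + 114) = ((-12 - 1*(-24)) + 290)*((86 + 81) + 114) = ((-12 + 24) + 290)*(167 + 114) = (12 + 290)*281 = 302*281 = 84862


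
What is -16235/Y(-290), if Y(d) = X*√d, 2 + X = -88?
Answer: -3247*I*√290/5220 ≈ -10.593*I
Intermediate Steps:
X = -90 (X = -2 - 88 = -90)
Y(d) = -90*√d
-16235/Y(-290) = -16235*I*√290/26100 = -3247*I*√290/5220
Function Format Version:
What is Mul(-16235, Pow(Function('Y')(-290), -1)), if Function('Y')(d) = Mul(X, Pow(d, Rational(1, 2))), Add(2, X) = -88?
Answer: Mul(Rational(-3247, 5220), I, Pow(290, Rational(1, 2))) ≈ Mul(-10.593, I)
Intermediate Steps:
X = -90 (X = Add(-2, -88) = -90)
Function('Y')(d) = Mul(-90, Pow(d, Rational(1, 2)))
Mul(-16235, Pow(Function('Y')(-290), -1)) = Mul(-16235, Pow(Mul(-90, Pow(-290, Rational(1, 2))), -1)) = Mul(-16235, Pow(Mul(-90, Mul(I, Pow(290, Rational(1, 2)))), -1)) = Mul(-16235, Pow(Mul(-90, I, Pow(290, Rational(1, 2))), -1)) = Mul(-16235, Mul(Rational(1, 26100), I, Pow(290, Rational(1, 2)))) = Mul(Rational(-3247, 5220), I, Pow(290, Rational(1, 2)))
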